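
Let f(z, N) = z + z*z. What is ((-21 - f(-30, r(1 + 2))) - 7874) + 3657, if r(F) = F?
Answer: -5108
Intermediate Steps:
f(z, N) = z + z**2
((-21 - f(-30, r(1 + 2))) - 7874) + 3657 = ((-21 - (-30)*(1 - 30)) - 7874) + 3657 = ((-21 - (-30)*(-29)) - 7874) + 3657 = ((-21 - 1*870) - 7874) + 3657 = ((-21 - 870) - 7874) + 3657 = (-891 - 7874) + 3657 = -8765 + 3657 = -5108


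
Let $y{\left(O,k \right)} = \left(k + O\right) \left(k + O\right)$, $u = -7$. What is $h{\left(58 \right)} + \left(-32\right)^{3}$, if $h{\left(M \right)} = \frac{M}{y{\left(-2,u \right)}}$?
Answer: $- \frac{2654150}{81} \approx -32767.0$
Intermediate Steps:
$y{\left(O,k \right)} = \left(O + k\right)^{2}$ ($y{\left(O,k \right)} = \left(O + k\right) \left(O + k\right) = \left(O + k\right)^{2}$)
$h{\left(M \right)} = \frac{M}{81}$ ($h{\left(M \right)} = \frac{M}{\left(-2 - 7\right)^{2}} = \frac{M}{\left(-9\right)^{2}} = \frac{M}{81}$)
$h{\left(58 \right)} + \left(-32\right)^{3} = \frac{1}{81} \cdot 58 + \left(-32\right)^{3} = \frac{58}{81} - 32768 = - \frac{2654150}{81}$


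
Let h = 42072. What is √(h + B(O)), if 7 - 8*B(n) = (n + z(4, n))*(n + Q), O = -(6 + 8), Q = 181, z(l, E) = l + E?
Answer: √681182/4 ≈ 206.33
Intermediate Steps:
z(l, E) = E + l
O = -14 (O = -1*14 = -14)
B(n) = 7/8 - (4 + 2*n)*(181 + n)/8 (B(n) = 7/8 - (n + (n + 4))*(n + 181)/8 = 7/8 - (n + (4 + n))*(181 + n)/8 = 7/8 - (4 + 2*n)*(181 + n)/8)
√(h + B(O)) = √(42072 + (-717/8 - 183/4*(-14) - ¼*(-14)²)) = √(42072 + (-717/8 + 1281/2 - ¼*196)) = √(42072 + (-717/8 + 1281/2 - 49)) = √(42072 + 4015/8) = √(340591/8) = √681182/4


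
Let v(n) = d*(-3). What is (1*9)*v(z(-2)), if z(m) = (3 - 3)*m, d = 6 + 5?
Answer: -297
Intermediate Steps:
d = 11
z(m) = 0 (z(m) = 0*m = 0)
v(n) = -33 (v(n) = 11*(-3) = -33)
(1*9)*v(z(-2)) = (1*9)*(-33) = 9*(-33) = -297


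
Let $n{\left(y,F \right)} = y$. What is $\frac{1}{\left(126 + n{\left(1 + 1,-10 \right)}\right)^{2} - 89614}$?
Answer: $- \frac{1}{73230} \approx -1.3656 \cdot 10^{-5}$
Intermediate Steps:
$\frac{1}{\left(126 + n{\left(1 + 1,-10 \right)}\right)^{2} - 89614} = \frac{1}{\left(126 + \left(1 + 1\right)\right)^{2} - 89614} = \frac{1}{\left(126 + 2\right)^{2} - 89614} = \frac{1}{128^{2} - 89614} = \frac{1}{16384 - 89614} = \frac{1}{-73230} = - \frac{1}{73230}$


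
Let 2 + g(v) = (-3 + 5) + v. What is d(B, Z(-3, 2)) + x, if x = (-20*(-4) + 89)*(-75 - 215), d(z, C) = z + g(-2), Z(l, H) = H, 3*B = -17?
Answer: -147053/3 ≈ -49018.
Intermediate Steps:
B = -17/3 (B = (⅓)*(-17) = -17/3 ≈ -5.6667)
g(v) = v (g(v) = -2 + ((-3 + 5) + v) = -2 + (2 + v) = v)
d(z, C) = -2 + z (d(z, C) = z - 2 = -2 + z)
x = -49010 (x = (80 + 89)*(-290) = 169*(-290) = -49010)
d(B, Z(-3, 2)) + x = (-2 - 17/3) - 49010 = -23/3 - 49010 = -147053/3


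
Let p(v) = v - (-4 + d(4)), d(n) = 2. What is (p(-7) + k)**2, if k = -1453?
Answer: 2125764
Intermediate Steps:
p(v) = 2 + v (p(v) = v - (-4 + 2) = v - 1*(-2) = v + 2 = 2 + v)
(p(-7) + k)**2 = ((2 - 7) - 1453)**2 = (-5 - 1453)**2 = (-1458)**2 = 2125764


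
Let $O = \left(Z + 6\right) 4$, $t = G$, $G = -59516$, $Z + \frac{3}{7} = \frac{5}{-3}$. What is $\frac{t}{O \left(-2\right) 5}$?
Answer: $\frac{312459}{820} \approx 381.05$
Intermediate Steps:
$Z = - \frac{44}{21}$ ($Z = - \frac{3}{7} + \frac{5}{-3} = - \frac{3}{7} + 5 \left(- \frac{1}{3}\right) = - \frac{3}{7} - \frac{5}{3} = - \frac{44}{21} \approx -2.0952$)
$t = -59516$
$O = \frac{328}{21}$ ($O = \left(- \frac{44}{21} + 6\right) 4 = \frac{82}{21} \cdot 4 = \frac{328}{21} \approx 15.619$)
$\frac{t}{O \left(-2\right) 5} = - \frac{59516}{\frac{328}{21} \left(-2\right) 5} = - \frac{59516}{\left(- \frac{656}{21}\right) 5} = - \frac{59516}{- \frac{3280}{21}} = \left(-59516\right) \left(- \frac{21}{3280}\right) = \frac{312459}{820}$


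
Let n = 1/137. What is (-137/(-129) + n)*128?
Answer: 2418944/17673 ≈ 136.87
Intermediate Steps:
n = 1/137 ≈ 0.0072993
(-137/(-129) + n)*128 = (-137/(-129) + 1/137)*128 = (-137*(-1/129) + 1/137)*128 = (137/129 + 1/137)*128 = (18898/17673)*128 = 2418944/17673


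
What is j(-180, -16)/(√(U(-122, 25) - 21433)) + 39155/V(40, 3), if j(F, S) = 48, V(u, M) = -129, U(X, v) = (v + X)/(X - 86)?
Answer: -39155/129 - 64*I*√57953571/1485989 ≈ -303.53 - 0.32787*I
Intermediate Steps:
U(X, v) = (X + v)/(-86 + X)
j(-180, -16)/(√(U(-122, 25) - 21433)) + 39155/V(40, 3) = 48/(√((-122 + 25)/(-86 - 122) - 21433)) + 39155/(-129) = 48/(√(-97/(-208) - 21433)) + 39155*(-1/129) = 48/(√(-1/208*(-97) - 21433)) - 39155/129 = 48/(√(97/208 - 21433)) - 39155/129 = 48/(√(-4457967/208)) - 39155/129 = 48/((I*√57953571/52)) - 39155/129 = 48*(-4*I*√57953571/4457967) - 39155/129 = -64*I*√57953571/1485989 - 39155/129 = -39155/129 - 64*I*√57953571/1485989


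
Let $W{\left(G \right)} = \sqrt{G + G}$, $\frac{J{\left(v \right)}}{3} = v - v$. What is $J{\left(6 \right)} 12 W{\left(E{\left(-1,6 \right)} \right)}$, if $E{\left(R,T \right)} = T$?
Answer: $0$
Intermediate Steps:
$J{\left(v \right)} = 0$ ($J{\left(v \right)} = 3 \left(v - v\right) = 3 \cdot 0 = 0$)
$W{\left(G \right)} = \sqrt{2} \sqrt{G}$ ($W{\left(G \right)} = \sqrt{2 G} = \sqrt{2} \sqrt{G}$)
$J{\left(6 \right)} 12 W{\left(E{\left(-1,6 \right)} \right)} = 0 \cdot 12 \sqrt{2} \sqrt{6} = 0 \cdot 2 \sqrt{3} = 0$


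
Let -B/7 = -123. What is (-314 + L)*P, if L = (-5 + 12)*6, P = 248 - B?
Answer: 166736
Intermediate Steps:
B = 861 (B = -7*(-123) = 861)
P = -613 (P = 248 - 1*861 = 248 - 861 = -613)
L = 42 (L = 7*6 = 42)
(-314 + L)*P = (-314 + 42)*(-613) = -272*(-613) = 166736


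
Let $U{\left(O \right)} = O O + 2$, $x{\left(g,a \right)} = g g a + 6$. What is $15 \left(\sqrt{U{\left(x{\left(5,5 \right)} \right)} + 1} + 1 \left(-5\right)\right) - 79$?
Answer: $-154 + 30 \sqrt{4291} \approx 1811.2$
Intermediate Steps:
$x{\left(g,a \right)} = 6 + a g^{2}$ ($x{\left(g,a \right)} = g^{2} a + 6 = a g^{2} + 6 = 6 + a g^{2}$)
$U{\left(O \right)} = 2 + O^{2}$ ($U{\left(O \right)} = O^{2} + 2 = 2 + O^{2}$)
$15 \left(\sqrt{U{\left(x{\left(5,5 \right)} \right)} + 1} + 1 \left(-5\right)\right) - 79 = 15 \left(\sqrt{\left(2 + \left(6 + 5 \cdot 5^{2}\right)^{2}\right) + 1} + 1 \left(-5\right)\right) - 79 = 15 \left(\sqrt{\left(2 + \left(6 + 5 \cdot 25\right)^{2}\right) + 1} - 5\right) - 79 = 15 \left(\sqrt{\left(2 + \left(6 + 125\right)^{2}\right) + 1} - 5\right) - 79 = 15 \left(\sqrt{\left(2 + 131^{2}\right) + 1} - 5\right) - 79 = 15 \left(\sqrt{\left(2 + 17161\right) + 1} - 5\right) - 79 = 15 \left(\sqrt{17163 + 1} - 5\right) - 79 = 15 \left(\sqrt{17164} - 5\right) - 79 = 15 \left(2 \sqrt{4291} - 5\right) - 79 = 15 \left(-5 + 2 \sqrt{4291}\right) - 79 = \left(-75 + 30 \sqrt{4291}\right) - 79 = -154 + 30 \sqrt{4291}$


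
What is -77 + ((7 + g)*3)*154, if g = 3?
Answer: 4543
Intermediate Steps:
-77 + ((7 + g)*3)*154 = -77 + ((7 + 3)*3)*154 = -77 + (10*3)*154 = -77 + 30*154 = -77 + 4620 = 4543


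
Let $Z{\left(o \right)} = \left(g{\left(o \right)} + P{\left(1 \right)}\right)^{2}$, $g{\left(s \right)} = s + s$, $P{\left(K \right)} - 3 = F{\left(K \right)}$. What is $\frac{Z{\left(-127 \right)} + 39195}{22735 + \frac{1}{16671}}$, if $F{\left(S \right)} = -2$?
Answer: $\frac{860256942}{189507593} \approx 4.5394$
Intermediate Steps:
$P{\left(K \right)} = 1$ ($P{\left(K \right)} = 3 - 2 = 1$)
$g{\left(s \right)} = 2 s$
$Z{\left(o \right)} = \left(1 + 2 o\right)^{2}$ ($Z{\left(o \right)} = \left(2 o + 1\right)^{2} = \left(1 + 2 o\right)^{2}$)
$\frac{Z{\left(-127 \right)} + 39195}{22735 + \frac{1}{16671}} = \frac{\left(1 + 2 \left(-127\right)\right)^{2} + 39195}{22735 + \frac{1}{16671}} = \frac{\left(1 - 254\right)^{2} + 39195}{22735 + \frac{1}{16671}} = \frac{\left(-253\right)^{2} + 39195}{\frac{379015186}{16671}} = \left(64009 + 39195\right) \frac{16671}{379015186} = 103204 \cdot \frac{16671}{379015186} = \frac{860256942}{189507593}$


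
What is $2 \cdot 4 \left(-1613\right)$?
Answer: $-12904$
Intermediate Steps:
$2 \cdot 4 \left(-1613\right) = 8 \left(-1613\right) = -12904$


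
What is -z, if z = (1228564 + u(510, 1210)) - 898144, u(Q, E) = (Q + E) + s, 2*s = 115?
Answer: -664395/2 ≈ -3.3220e+5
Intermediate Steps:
s = 115/2 (s = (1/2)*115 = 115/2 ≈ 57.500)
u(Q, E) = 115/2 + E + Q (u(Q, E) = (Q + E) + 115/2 = (E + Q) + 115/2 = 115/2 + E + Q)
z = 664395/2 (z = (1228564 + (115/2 + 1210 + 510)) - 898144 = (1228564 + 3555/2) - 898144 = 2460683/2 - 898144 = 664395/2 ≈ 3.3220e+5)
-z = -1*664395/2 = -664395/2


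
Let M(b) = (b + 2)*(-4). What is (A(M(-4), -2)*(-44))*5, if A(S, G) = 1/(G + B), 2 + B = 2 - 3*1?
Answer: 44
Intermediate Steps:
M(b) = -8 - 4*b (M(b) = (2 + b)*(-4) = -8 - 4*b)
B = -3 (B = -2 + (2 - 3*1) = -2 + (2 - 3) = -2 - 1 = -3)
A(S, G) = 1/(-3 + G) (A(S, G) = 1/(G - 3) = 1/(-3 + G))
(A(M(-4), -2)*(-44))*5 = (-44/(-3 - 2))*5 = (-44/(-5))*5 = -⅕*(-44)*5 = (44/5)*5 = 44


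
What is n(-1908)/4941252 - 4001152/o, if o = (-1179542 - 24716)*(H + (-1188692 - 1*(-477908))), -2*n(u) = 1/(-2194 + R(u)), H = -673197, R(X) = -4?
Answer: -14485055324442881/6033830479465739193936 ≈ -2.4006e-6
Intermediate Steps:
n(u) = 1/4396 (n(u) = -1/(2*(-2194 - 4)) = -½/(-2198) = -½*(-1/2198) = 1/4396)
o = 1666670191098 (o = (-1179542 - 24716)*(-673197 + (-1188692 - 1*(-477908))) = -1204258*(-673197 + (-1188692 + 477908)) = -1204258*(-673197 - 710784) = -1204258*(-1383981) = 1666670191098)
n(-1908)/4941252 - 4001152/o = (1/4396)/4941252 - 4001152/1666670191098 = (1/4396)*(1/4941252) - 4001152*1/1666670191098 = 1/21721743792 - 2000576/833335095549 = -14485055324442881/6033830479465739193936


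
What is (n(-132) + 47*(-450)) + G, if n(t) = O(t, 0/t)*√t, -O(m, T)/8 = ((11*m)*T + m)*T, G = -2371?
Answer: -23521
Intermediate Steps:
O(m, T) = -8*T*(m + 11*T*m) (O(m, T) = -8*((11*m)*T + m)*T = -8*(11*T*m + m)*T = -8*(m + 11*T*m)*T = -8*T*(m + 11*T*m))
n(t) = 0 (n(t) = (-8*0/t*t*(1 + 11*(0/t)))*√t = (-8*0*t*(1 + 11*0))*√t = (-8*0*t*(1 + 0))*√t = (-8*0*t*1)*√t = 0*√t = 0)
(n(-132) + 47*(-450)) + G = (0 + 47*(-450)) - 2371 = (0 - 21150) - 2371 = -21150 - 2371 = -23521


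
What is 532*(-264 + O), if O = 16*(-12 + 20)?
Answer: -72352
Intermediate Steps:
O = 128 (O = 16*8 = 128)
532*(-264 + O) = 532*(-264 + 128) = 532*(-136) = -72352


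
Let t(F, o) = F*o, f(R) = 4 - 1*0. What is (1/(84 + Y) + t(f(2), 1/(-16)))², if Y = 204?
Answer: 5041/82944 ≈ 0.060776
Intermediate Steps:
f(R) = 4 (f(R) = 4 + 0 = 4)
(1/(84 + Y) + t(f(2), 1/(-16)))² = (1/(84 + 204) + 4/(-16))² = (1/288 + 4*(-1/16))² = (1/288 - ¼)² = (-71/288)² = 5041/82944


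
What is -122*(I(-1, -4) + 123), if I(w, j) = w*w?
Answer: -15128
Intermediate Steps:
I(w, j) = w²
-122*(I(-1, -4) + 123) = -122*((-1)² + 123) = -122*(1 + 123) = -122*124 = -15128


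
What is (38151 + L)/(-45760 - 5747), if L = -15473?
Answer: -22678/51507 ≈ -0.44029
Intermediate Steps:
(38151 + L)/(-45760 - 5747) = (38151 - 15473)/(-45760 - 5747) = 22678/(-51507) = 22678*(-1/51507) = -22678/51507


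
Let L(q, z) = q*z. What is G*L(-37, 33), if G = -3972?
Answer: 4849812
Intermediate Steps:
G*L(-37, 33) = -(-146964)*33 = -3972*(-1221) = 4849812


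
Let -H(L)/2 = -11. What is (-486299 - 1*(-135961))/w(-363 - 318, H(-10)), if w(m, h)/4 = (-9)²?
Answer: -175169/162 ≈ -1081.3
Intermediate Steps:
H(L) = 22 (H(L) = -2*(-11) = 22)
w(m, h) = 324 (w(m, h) = 4*(-9)² = 4*81 = 324)
(-486299 - 1*(-135961))/w(-363 - 318, H(-10)) = (-486299 - 1*(-135961))/324 = (-486299 + 135961)*(1/324) = -350338*1/324 = -175169/162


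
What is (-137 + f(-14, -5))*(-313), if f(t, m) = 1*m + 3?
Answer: 43507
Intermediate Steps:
f(t, m) = 3 + m (f(t, m) = m + 3 = 3 + m)
(-137 + f(-14, -5))*(-313) = (-137 + (3 - 5))*(-313) = (-137 - 2)*(-313) = -139*(-313) = 43507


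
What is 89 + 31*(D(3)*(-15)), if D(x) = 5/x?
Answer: -686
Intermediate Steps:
89 + 31*(D(3)*(-15)) = 89 + 31*((5/3)*(-15)) = 89 + 31*(-25) = 89 - 775 = -686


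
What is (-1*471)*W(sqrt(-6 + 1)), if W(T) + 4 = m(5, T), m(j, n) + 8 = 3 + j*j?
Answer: -7536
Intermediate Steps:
m(j, n) = -5 + j**2 (m(j, n) = -8 + (3 + j*j) = -8 + (3 + j**2) = -5 + j**2)
W(T) = 16 (W(T) = -4 + (-5 + 5**2) = -4 + (-5 + 25) = -4 + 20 = 16)
(-1*471)*W(sqrt(-6 + 1)) = -1*471*16 = -471*16 = -7536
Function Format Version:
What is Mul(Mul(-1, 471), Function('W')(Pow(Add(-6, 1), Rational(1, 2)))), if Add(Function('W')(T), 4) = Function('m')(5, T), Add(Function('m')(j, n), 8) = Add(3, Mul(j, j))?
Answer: -7536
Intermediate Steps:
Function('m')(j, n) = Add(-5, Pow(j, 2)) (Function('m')(j, n) = Add(-8, Add(3, Mul(j, j))) = Add(-8, Add(3, Pow(j, 2))) = Add(-5, Pow(j, 2)))
Function('W')(T) = 16 (Function('W')(T) = Add(-4, Add(-5, Pow(5, 2))) = Add(-4, Add(-5, 25)) = Add(-4, 20) = 16)
Mul(Mul(-1, 471), Function('W')(Pow(Add(-6, 1), Rational(1, 2)))) = Mul(Mul(-1, 471), 16) = Mul(-471, 16) = -7536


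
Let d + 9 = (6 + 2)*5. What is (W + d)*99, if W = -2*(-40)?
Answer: 10989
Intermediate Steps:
W = 80
d = 31 (d = -9 + (6 + 2)*5 = -9 + 8*5 = -9 + 40 = 31)
(W + d)*99 = (80 + 31)*99 = 111*99 = 10989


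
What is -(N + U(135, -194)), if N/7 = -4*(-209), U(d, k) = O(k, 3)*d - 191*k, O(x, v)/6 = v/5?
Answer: -43392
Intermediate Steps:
O(x, v) = 6*v/5 (O(x, v) = 6*(v/5) = 6*v/5)
U(d, k) = -191*k + 18*d/5 (U(d, k) = ((6/5)*3)*d - 191*k = 18*d/5 - 191*k = -191*k + 18*d/5)
N = 5852 (N = 7*(-4*(-209)) = 7*836 = 5852)
-(N + U(135, -194)) = -(5852 + (-191*(-194) + (18/5)*135)) = -(5852 + (37054 + 486)) = -(5852 + 37540) = -1*43392 = -43392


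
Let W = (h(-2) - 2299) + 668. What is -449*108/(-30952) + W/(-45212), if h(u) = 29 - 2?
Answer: 140129207/87462614 ≈ 1.6022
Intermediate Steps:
h(u) = 27
W = -1604 (W = (27 - 2299) + 668 = -2272 + 668 = -1604)
-449*108/(-30952) + W/(-45212) = -449*108/(-30952) - 1604/(-45212) = -48492*(-1/30952) - 1604*(-1/45212) = 12123/7738 + 401/11303 = 140129207/87462614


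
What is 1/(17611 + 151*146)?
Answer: 1/39657 ≈ 2.5216e-5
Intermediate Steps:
1/(17611 + 151*146) = 1/(17611 + 22046) = 1/39657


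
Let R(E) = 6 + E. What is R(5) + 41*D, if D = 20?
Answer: 831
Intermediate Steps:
R(5) + 41*D = (6 + 5) + 41*20 = 11 + 820 = 831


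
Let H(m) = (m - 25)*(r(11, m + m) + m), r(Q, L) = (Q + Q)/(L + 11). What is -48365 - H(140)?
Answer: -18761845/291 ≈ -64474.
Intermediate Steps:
r(Q, L) = 2*Q/(11 + L) (r(Q, L) = (2*Q)/(11 + L) = 2*Q/(11 + L))
H(m) = (-25 + m)*(m + 22/(11 + 2*m)) (H(m) = (m - 25)*(2*11/(11 + (m + m)) + m) = (-25 + m)*(2*11/(11 + 2*m) + m) = (-25 + m)*(22/(11 + 2*m) + m) = (-25 + m)*(m + 22/(11 + 2*m)))
-48365 - H(140) = -48365 - (-550 + 22*140 + 140*(-25 + 140)*(11 + 2*140))/(11 + 2*140) = -48365 - (-550 + 3080 + 140*115*(11 + 280))/(11 + 280) = -48365 - (-550 + 3080 + 140*115*291)/291 = -48365 - (-550 + 3080 + 4685100)/291 = -48365 - 4687630/291 = -18761845/291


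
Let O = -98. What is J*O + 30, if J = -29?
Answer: 2872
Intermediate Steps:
J*O + 30 = -29*(-98) + 30 = 2842 + 30 = 2872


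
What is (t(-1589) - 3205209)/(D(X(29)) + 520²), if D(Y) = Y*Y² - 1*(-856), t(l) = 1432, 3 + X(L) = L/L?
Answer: -3203777/271248 ≈ -11.811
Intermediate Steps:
X(L) = -2 (X(L) = -3 + L/L = -3 + 1 = -2)
D(Y) = 856 + Y³ (D(Y) = Y³ + 856 = 856 + Y³)
(t(-1589) - 3205209)/(D(X(29)) + 520²) = (1432 - 3205209)/((856 + (-2)³) + 520²) = -3203777/((856 - 8) + 270400) = -3203777/(848 + 270400) = -3203777/271248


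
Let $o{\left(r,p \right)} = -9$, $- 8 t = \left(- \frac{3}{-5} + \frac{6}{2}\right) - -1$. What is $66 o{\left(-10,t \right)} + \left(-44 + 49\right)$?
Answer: $-589$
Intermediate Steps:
$t = - \frac{23}{40}$ ($t = - \frac{\left(- \frac{3}{-5} + \frac{6}{2}\right) - -1}{8} = - \frac{\left(\left(-3\right) \left(- \frac{1}{5}\right) + 6 \cdot \frac{1}{2}\right) + 1}{8} = - \frac{\left(\frac{3}{5} + 3\right) + 1}{8} = - \frac{\frac{18}{5} + 1}{8} = \left(- \frac{1}{8}\right) \frac{23}{5} = - \frac{23}{40} \approx -0.575$)
$66 o{\left(-10,t \right)} + \left(-44 + 49\right) = 66 \left(-9\right) + \left(-44 + 49\right) = -594 + 5 = -589$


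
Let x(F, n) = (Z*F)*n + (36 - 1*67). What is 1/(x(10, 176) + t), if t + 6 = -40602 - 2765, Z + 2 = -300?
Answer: -1/574924 ≈ -1.7394e-6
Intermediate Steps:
Z = -302 (Z = -2 - 300 = -302)
x(F, n) = -31 - 302*F*n (x(F, n) = (-302*F)*n + (36 - 1*67) = -302*F*n + (36 - 67) = -302*F*n - 31 = -31 - 302*F*n)
t = -43373 (t = -6 + (-40602 - 2765) = -6 - 43367 = -43373)
1/(x(10, 176) + t) = 1/((-31 - 302*10*176) - 43373) = 1/((-31 - 531520) - 43373) = 1/(-531551 - 43373) = 1/(-574924) = -1/574924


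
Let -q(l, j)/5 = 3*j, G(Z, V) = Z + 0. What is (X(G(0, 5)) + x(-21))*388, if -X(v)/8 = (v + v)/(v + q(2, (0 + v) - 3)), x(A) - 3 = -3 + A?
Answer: -8148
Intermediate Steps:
x(A) = A (x(A) = 3 + (-3 + A) = A)
G(Z, V) = Z
q(l, j) = -15*j
X(v) = -16*v/(45 - 14*v) (X(v) = -8*(v + v)/(v - 15*((0 + v) - 3)) = -8*2*v/(v - 15*(v - 3)) = -8*2*v/(v - 15*(-3 + v)) = -8*2*v/(v + (45 - 15*v)) = -8*2*v/(45 - 14*v) = -16*v/(45 - 14*v))
(X(G(0, 5)) + x(-21))*388 = (16*0/(-45 + 14*0) - 21)*388 = (16*0/(-45 + 0) - 21)*388 = (16*0/(-45) - 21)*388 = (16*0*(-1/45) - 21)*388 = (0 - 21)*388 = -21*388 = -8148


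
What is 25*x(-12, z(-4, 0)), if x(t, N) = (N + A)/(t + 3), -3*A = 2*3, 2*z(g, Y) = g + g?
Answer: 50/3 ≈ 16.667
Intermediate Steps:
z(g, Y) = g (z(g, Y) = (g + g)/2 = (2*g)/2 = g)
A = -2 (A = -2*3/3 = -⅓*6 = -2)
x(t, N) = (-2 + N)/(3 + t) (x(t, N) = (N - 2)/(t + 3) = (-2 + N)/(3 + t))
25*x(-12, z(-4, 0)) = 25*((-2 - 4)/(3 - 12)) = 25*(-6/(-9)) = 25*(-⅑*(-6)) = 25*(⅔) = 50/3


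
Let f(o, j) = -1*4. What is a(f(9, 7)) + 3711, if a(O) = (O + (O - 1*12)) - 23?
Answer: 3668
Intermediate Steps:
f(o, j) = -4
a(O) = -35 + 2*O (a(O) = (O + (O - 12)) - 23 = (O + (-12 + O)) - 23 = (-12 + 2*O) - 23 = -35 + 2*O)
a(f(9, 7)) + 3711 = (-35 + 2*(-4)) + 3711 = (-35 - 8) + 3711 = -43 + 3711 = 3668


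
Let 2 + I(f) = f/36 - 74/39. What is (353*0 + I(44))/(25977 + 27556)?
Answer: -313/6263361 ≈ -4.9973e-5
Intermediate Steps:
I(f) = -152/39 + f/36 (I(f) = -2 + (f/36 - 74/39) = -2 + (-74/39 + f/36) = -152/39 + f/36)
(353*0 + I(44))/(25977 + 27556) = (353*0 + (-152/39 + (1/36)*44))/(25977 + 27556) = (0 + (-152/39 + 11/9))/53533 = (0 - 313/117)*(1/53533) = -313/117*1/53533 = -313/6263361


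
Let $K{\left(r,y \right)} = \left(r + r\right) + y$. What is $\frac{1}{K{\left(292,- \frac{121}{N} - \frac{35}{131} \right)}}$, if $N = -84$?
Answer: $\frac{11004}{6439247} \approx 0.0017089$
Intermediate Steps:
$K{\left(r,y \right)} = y + 2 r$ ($K{\left(r,y \right)} = 2 r + y = y + 2 r$)
$\frac{1}{K{\left(292,- \frac{121}{N} - \frac{35}{131} \right)}} = \frac{1}{\left(- \frac{121}{-84} - \frac{35}{131}\right) + 2 \cdot 292} = \frac{1}{\left(\left(-121\right) \left(- \frac{1}{84}\right) - \frac{35}{131}\right) + 584} = \frac{1}{\left(\frac{121}{84} - \frac{35}{131}\right) + 584} = \frac{1}{\frac{12911}{11004} + 584} = \frac{1}{\frac{6439247}{11004}} = \frac{11004}{6439247}$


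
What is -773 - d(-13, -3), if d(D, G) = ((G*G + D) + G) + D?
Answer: -753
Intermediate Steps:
d(D, G) = G + G² + 2*D (d(D, G) = ((G² + D) + G) + D = ((D + G²) + G) + D = (D + G + G²) + D = G + G² + 2*D)
-773 - d(-13, -3) = -773 - (-3 + (-3)² + 2*(-13)) = -773 - (-3 + 9 - 26) = -773 - 1*(-20) = -773 + 20 = -753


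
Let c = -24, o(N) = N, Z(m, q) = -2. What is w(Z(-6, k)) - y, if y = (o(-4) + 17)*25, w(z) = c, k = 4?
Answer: -349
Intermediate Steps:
w(z) = -24
y = 325 (y = (-4 + 17)*25 = 13*25 = 325)
w(Z(-6, k)) - y = -24 - 1*325 = -24 - 325 = -349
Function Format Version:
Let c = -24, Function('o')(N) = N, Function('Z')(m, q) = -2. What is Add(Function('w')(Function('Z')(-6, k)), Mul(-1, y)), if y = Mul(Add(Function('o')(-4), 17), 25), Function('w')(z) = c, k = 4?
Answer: -349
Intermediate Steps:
Function('w')(z) = -24
y = 325 (y = Mul(Add(-4, 17), 25) = Mul(13, 25) = 325)
Add(Function('w')(Function('Z')(-6, k)), Mul(-1, y)) = Add(-24, Mul(-1, 325)) = Add(-24, -325) = -349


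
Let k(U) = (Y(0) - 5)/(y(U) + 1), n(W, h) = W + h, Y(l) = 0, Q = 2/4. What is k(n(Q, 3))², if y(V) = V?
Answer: 100/81 ≈ 1.2346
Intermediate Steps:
Q = ½ (Q = 2*(¼) = ½ ≈ 0.50000)
k(U) = -5/(1 + U) (k(U) = (0 - 5)/(U + 1) = -5/(1 + U))
k(n(Q, 3))² = (-5/(1 + (½ + 3)))² = (-5/(1 + 7/2))² = (-5/9/2)² = (-5*2/9)² = (-10/9)² = 100/81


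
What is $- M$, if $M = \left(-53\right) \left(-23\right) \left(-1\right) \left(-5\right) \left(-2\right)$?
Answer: $12190$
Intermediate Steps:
$M = -12190$ ($M = 1219 \cdot 5 \left(-2\right) = 1219 \left(-10\right) = -12190$)
$- M = \left(-1\right) \left(-12190\right) = 12190$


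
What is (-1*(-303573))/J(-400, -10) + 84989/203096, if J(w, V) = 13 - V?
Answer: 61656416755/4671208 ≈ 13199.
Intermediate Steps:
(-1*(-303573))/J(-400, -10) + 84989/203096 = (-1*(-303573))/(13 - 1*(-10)) + 84989/203096 = 303573/(13 + 10) + 84989*(1/203096) = 303573/23 + 84989/203096 = 61656416755/4671208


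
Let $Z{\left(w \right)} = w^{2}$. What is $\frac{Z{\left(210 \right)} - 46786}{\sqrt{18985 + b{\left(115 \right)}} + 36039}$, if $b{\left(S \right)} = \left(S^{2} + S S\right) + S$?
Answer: $- \frac{96800754}{1298763971} + \frac{13430 \sqrt{1822}}{1298763971} \approx -0.074092$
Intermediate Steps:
$b{\left(S \right)} = S + 2 S^{2}$ ($b{\left(S \right)} = \left(S^{2} + S^{2}\right) + S = 2 S^{2} + S = S + 2 S^{2}$)
$\frac{Z{\left(210 \right)} - 46786}{\sqrt{18985 + b{\left(115 \right)}} + 36039} = \frac{210^{2} - 46786}{\sqrt{18985 + 115 \left(1 + 2 \cdot 115\right)} + 36039} = \frac{44100 - 46786}{\sqrt{18985 + 115 \left(1 + 230\right)} + 36039} = - \frac{2686}{\sqrt{18985 + 115 \cdot 231} + 36039} = - \frac{2686}{\sqrt{18985 + 26565} + 36039} = - \frac{2686}{\sqrt{45550} + 36039} = - \frac{2686}{5 \sqrt{1822} + 36039} = - \frac{2686}{36039 + 5 \sqrt{1822}}$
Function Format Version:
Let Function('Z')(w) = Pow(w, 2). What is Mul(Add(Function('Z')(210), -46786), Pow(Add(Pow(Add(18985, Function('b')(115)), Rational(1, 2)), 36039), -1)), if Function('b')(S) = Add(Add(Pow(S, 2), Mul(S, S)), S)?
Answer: Add(Rational(-96800754, 1298763971), Mul(Rational(13430, 1298763971), Pow(1822, Rational(1, 2)))) ≈ -0.074092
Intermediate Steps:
Function('b')(S) = Add(S, Mul(2, Pow(S, 2))) (Function('b')(S) = Add(Add(Pow(S, 2), Pow(S, 2)), S) = Add(Mul(2, Pow(S, 2)), S) = Add(S, Mul(2, Pow(S, 2))))
Mul(Add(Function('Z')(210), -46786), Pow(Add(Pow(Add(18985, Function('b')(115)), Rational(1, 2)), 36039), -1)) = Mul(Add(Pow(210, 2), -46786), Pow(Add(Pow(Add(18985, Mul(115, Add(1, Mul(2, 115)))), Rational(1, 2)), 36039), -1)) = Mul(Add(44100, -46786), Pow(Add(Pow(Add(18985, Mul(115, Add(1, 230))), Rational(1, 2)), 36039), -1)) = Mul(-2686, Pow(Add(Pow(Add(18985, Mul(115, 231)), Rational(1, 2)), 36039), -1)) = Mul(-2686, Pow(Add(Pow(Add(18985, 26565), Rational(1, 2)), 36039), -1)) = Mul(-2686, Pow(Add(Pow(45550, Rational(1, 2)), 36039), -1)) = Mul(-2686, Pow(Add(Mul(5, Pow(1822, Rational(1, 2))), 36039), -1)) = Mul(-2686, Pow(Add(36039, Mul(5, Pow(1822, Rational(1, 2)))), -1))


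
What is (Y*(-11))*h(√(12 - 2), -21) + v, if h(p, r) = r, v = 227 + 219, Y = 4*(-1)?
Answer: -478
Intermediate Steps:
Y = -4
v = 446
(Y*(-11))*h(√(12 - 2), -21) + v = -4*(-11)*(-21) + 446 = 44*(-21) + 446 = -924 + 446 = -478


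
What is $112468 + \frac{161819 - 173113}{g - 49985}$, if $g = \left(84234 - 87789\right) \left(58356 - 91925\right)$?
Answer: $\frac{6708030701893}{59643905} \approx 1.1247 \cdot 10^{5}$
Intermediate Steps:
$g = 119337795$ ($g = \left(-3555\right) \left(-33569\right) = 119337795$)
$112468 + \frac{161819 - 173113}{g - 49985} = 112468 + \frac{161819 - 173113}{119337795 - 49985} = 112468 - \frac{11294}{119287810} = 112468 - \frac{5647}{59643905} = \frac{6708030701893}{59643905}$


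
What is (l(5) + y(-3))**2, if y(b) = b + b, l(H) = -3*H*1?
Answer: 441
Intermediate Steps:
l(H) = -3*H
y(b) = 2*b
(l(5) + y(-3))**2 = (-3*5 + 2*(-3))**2 = (-15 - 6)**2 = (-21)**2 = 441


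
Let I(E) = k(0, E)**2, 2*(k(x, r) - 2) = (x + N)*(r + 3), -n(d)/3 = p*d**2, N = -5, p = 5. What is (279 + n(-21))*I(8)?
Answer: -4119984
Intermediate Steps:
n(d) = -15*d**2
k(x, r) = 2 + (-5 + x)*(3 + r)/2 (k(x, r) = 2 + ((x - 5)*(r + 3))/2 = 2 + ((-5 + x)*(3 + r))/2 = 2 + (-5 + x)*(3 + r)/2)
I(E) = (-11/2 - 5*E/2)**2 (I(E) = (-11/2 - 5*E/2 + (3/2)*0 + (1/2)*E*0)**2 = (-11/2 - 5*E/2 + 0 + 0)**2 = (-11/2 - 5*E/2)**2)
(279 + n(-21))*I(8) = (279 - 15*(-21)**2)*((11 + 5*8)**2/4) = (279 - 15*441)*((11 + 40)**2/4) = (279 - 6615)*((1/4)*51**2) = -1584*2601 = -6336*2601/4 = -4119984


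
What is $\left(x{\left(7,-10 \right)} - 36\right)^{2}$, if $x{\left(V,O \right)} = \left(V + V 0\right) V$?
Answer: $169$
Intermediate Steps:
$x{\left(V,O \right)} = V^{2}$ ($x{\left(V,O \right)} = \left(V + 0\right) V = V V = V^{2}$)
$\left(x{\left(7,-10 \right)} - 36\right)^{2} = \left(7^{2} - 36\right)^{2} = \left(49 - 36\right)^{2} = 13^{2} = 169$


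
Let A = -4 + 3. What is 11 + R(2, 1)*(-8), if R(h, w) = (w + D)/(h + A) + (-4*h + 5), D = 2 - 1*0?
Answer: 11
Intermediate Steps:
A = -1
D = 2 (D = 2 + 0 = 2)
R(h, w) = 5 - 4*h + (2 + w)/(-1 + h) (R(h, w) = (w + 2)/(h - 1) + (-4*h + 5) = (2 + w)/(-1 + h) + (5 - 4*h) = 5 - 4*h + (2 + w)/(-1 + h))
11 + R(2, 1)*(-8) = 11 + ((-3 + 1 - 4*2**2 + 9*2)/(-1 + 2))*(-8) = 11 + ((-3 + 1 - 4*4 + 18)/1)*(-8) = 11 + (1*(-3 + 1 - 16 + 18))*(-8) = 11 + (1*0)*(-8) = 11 + 0*(-8) = 11 + 0 = 11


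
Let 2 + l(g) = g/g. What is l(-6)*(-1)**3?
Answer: 1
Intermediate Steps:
l(g) = -1 (l(g) = -2 + g/g = -2 + 1 = -1)
l(-6)*(-1)**3 = -1*(-1)**3 = -1*(-1) = 1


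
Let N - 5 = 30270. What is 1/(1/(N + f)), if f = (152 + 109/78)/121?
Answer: 285747415/9438 ≈ 30276.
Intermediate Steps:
N = 30275 (N = 5 + 30270 = 30275)
f = 11965/9438 (f = (152 + 109*(1/78))/121 = (152 + 109/78)/121 = (1/121)*(11965/78) = 11965/9438 ≈ 1.2677)
1/(1/(N + f)) = 1/(1/(30275 + 11965/9438)) = 1/(1/(285747415/9438)) = 1/(9438/285747415) = 285747415/9438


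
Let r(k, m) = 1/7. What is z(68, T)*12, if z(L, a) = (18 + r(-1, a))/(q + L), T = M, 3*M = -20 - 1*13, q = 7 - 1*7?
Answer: 381/119 ≈ 3.2017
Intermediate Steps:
q = 0 (q = 7 - 7 = 0)
M = -11 (M = (-20 - 1*13)/3 = (-20 - 13)/3 = (⅓)*(-33) = -11)
T = -11
r(k, m) = ⅐
z(L, a) = 127/(7*L) (z(L, a) = (18 + ⅐)/(0 + L) = 127/(7*L))
z(68, T)*12 = ((127/7)/68)*12 = ((127/7)*(1/68))*12 = (127/476)*12 = 381/119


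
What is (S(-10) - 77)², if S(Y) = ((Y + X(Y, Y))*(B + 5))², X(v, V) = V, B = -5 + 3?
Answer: 12411529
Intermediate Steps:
B = -2
S(Y) = 36*Y² (S(Y) = ((Y + Y)*(-2 + 5))² = ((2*Y)*3)² = (6*Y)² = 36*Y²)
(S(-10) - 77)² = (36*(-10)² - 77)² = (36*100 - 77)² = (3600 - 77)² = 3523² = 12411529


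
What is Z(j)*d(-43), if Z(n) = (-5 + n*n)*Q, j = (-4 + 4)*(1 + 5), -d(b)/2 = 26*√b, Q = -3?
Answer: -780*I*√43 ≈ -5114.8*I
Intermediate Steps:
d(b) = -52*√b
j = 0 (j = 0*6 = 0)
Z(n) = 15 - 3*n² (Z(n) = (-5 + n*n)*(-3) = (-5 + n²)*(-3) = 15 - 3*n²)
Z(j)*d(-43) = (15 - 3*0²)*(-52*I*√43) = (15 - 3*0)*(-52*I*√43) = (15 + 0)*(-52*I*√43) = 15*(-52*I*√43) = -780*I*√43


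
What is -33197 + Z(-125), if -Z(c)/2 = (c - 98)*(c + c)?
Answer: -144697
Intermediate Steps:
Z(c) = -4*c*(-98 + c) (Z(c) = -2*(c - 98)*(c + c) = -2*(-98 + c)*2*c = -4*c*(-98 + c))
-33197 + Z(-125) = -33197 + 4*(-125)*(98 - 1*(-125)) = -33197 + 4*(-125)*(98 + 125) = -33197 + 4*(-125)*223 = -33197 - 111500 = -144697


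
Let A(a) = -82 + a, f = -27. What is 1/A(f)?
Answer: -1/109 ≈ -0.0091743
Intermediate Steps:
1/A(f) = 1/(-82 - 27) = 1/(-109) = -1/109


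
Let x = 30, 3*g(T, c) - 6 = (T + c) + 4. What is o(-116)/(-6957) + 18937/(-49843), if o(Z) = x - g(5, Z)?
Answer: -404754140/1040273253 ≈ -0.38908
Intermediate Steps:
g(T, c) = 10/3 + T/3 + c/3 (g(T, c) = 2 + ((T + c) + 4)/3 = 2 + (4 + T + c)/3 = 2 + (4/3 + T/3 + c/3) = 10/3 + T/3 + c/3)
o(Z) = 25 - Z/3 (o(Z) = 30 - (10/3 + (1/3)*5 + Z/3) = 30 - (10/3 + 5/3 + Z/3) = 30 - (5 + Z/3) = 30 + (-5 - Z/3) = 25 - Z/3)
o(-116)/(-6957) + 18937/(-49843) = (25 - 1/3*(-116))/(-6957) + 18937/(-49843) = (25 + 116/3)*(-1/6957) + 18937*(-1/49843) = (191/3)*(-1/6957) - 18937/49843 = -191/20871 - 18937/49843 = -404754140/1040273253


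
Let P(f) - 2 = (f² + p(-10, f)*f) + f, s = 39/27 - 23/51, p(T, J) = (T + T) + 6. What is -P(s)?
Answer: 232406/23409 ≈ 9.9281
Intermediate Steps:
p(T, J) = 6 + 2*T (p(T, J) = 2*T + 6 = 6 + 2*T)
s = 152/153 (s = 39*(1/27) - 23*1/51 = 13/9 - 23/51 = 152/153 ≈ 0.99346)
P(f) = 2 + f² - 13*f (P(f) = 2 + ((f² + (6 + 2*(-10))*f) + f) = 2 + ((f² + (6 - 20)*f) + f) = 2 + ((f² - 14*f) + f) = 2 + (f² - 13*f) = 2 + f² - 13*f)
-P(s) = -(2 + (152/153)² - 13*152/153) = -(2 + 23104/23409 - 1976/153) = -1*(-232406/23409) = 232406/23409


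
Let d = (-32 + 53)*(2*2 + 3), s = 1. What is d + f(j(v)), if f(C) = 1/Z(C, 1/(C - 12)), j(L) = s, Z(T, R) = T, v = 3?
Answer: 148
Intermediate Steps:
j(L) = 1
f(C) = 1/C
d = 147 (d = 21*(4 + 3) = 21*7 = 147)
d + f(j(v)) = 147 + 1/1 = 147 + 1 = 148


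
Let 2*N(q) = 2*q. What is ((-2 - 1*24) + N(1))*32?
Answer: -800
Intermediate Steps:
N(q) = q (N(q) = (2*q)/2 = q)
((-2 - 1*24) + N(1))*32 = ((-2 - 1*24) + 1)*32 = ((-2 - 24) + 1)*32 = (-26 + 1)*32 = -25*32 = -800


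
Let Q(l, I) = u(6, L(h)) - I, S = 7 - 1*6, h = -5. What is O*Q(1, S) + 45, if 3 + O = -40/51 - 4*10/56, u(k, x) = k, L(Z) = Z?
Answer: 8035/357 ≈ 22.507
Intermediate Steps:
S = 1 (S = 7 - 6 = 1)
O = -1606/357 (O = -3 + (-40/51 - 4*10/56) = -3 + (-40*1/51 - 40*1/56) = -3 + (-40/51 - 5/7) = -3 - 535/357 = -1606/357 ≈ -4.4986)
Q(l, I) = 6 - I
O*Q(1, S) + 45 = -1606*(6 - 1*1)/357 + 45 = -1606*(6 - 1)/357 + 45 = -1606/357*5 + 45 = -8030/357 + 45 = 8035/357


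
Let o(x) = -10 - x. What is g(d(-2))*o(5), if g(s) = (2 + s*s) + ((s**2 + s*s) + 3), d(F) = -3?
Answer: -480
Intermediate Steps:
g(s) = 5 + 3*s**2 (g(s) = (2 + s**2) + ((s**2 + s**2) + 3) = (2 + s**2) + (2*s**2 + 3) = (2 + s**2) + (3 + 2*s**2) = 5 + 3*s**2)
g(d(-2))*o(5) = (5 + 3*(-3)**2)*(-10 - 1*5) = (5 + 3*9)*(-10 - 5) = (5 + 27)*(-15) = 32*(-15) = -480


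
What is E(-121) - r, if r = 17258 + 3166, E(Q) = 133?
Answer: -20291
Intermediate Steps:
r = 20424
E(-121) - r = 133 - 1*20424 = 133 - 20424 = -20291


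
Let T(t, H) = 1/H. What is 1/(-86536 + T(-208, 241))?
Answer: -241/20855175 ≈ -1.1556e-5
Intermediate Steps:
1/(-86536 + T(-208, 241)) = 1/(-86536 + 1/241) = 1/(-20855175/241) = -241/20855175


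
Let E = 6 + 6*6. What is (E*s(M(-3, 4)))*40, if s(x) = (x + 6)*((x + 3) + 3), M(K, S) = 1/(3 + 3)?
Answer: 191660/3 ≈ 63887.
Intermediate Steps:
M(K, S) = ⅙ (M(K, S) = 1/6 = ⅙)
s(x) = (6 + x)² (s(x) = (6 + x)*((3 + x) + 3) = (6 + x)*(6 + x) = (6 + x)²)
E = 42 (E = 6 + 36 = 42)
(E*s(M(-3, 4)))*40 = (42*(6 + ⅙)²)*40 = (42*(37/6)²)*40 = (42*(1369/36))*40 = (9583/6)*40 = 191660/3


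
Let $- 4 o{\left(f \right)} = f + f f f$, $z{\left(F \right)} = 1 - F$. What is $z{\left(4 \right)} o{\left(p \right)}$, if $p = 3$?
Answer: $\frac{45}{2} \approx 22.5$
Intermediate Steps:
$o{\left(f \right)} = - \frac{f}{4} - \frac{f^{3}}{4}$ ($o{\left(f \right)} = - \frac{f + f f f}{4} = - \frac{f + f^{2} f}{4} = - \frac{f + f^{3}}{4} = - \frac{f}{4} - \frac{f^{3}}{4}$)
$z{\left(4 \right)} o{\left(p \right)} = \left(1 - 4\right) \left(\left(- \frac{1}{4}\right) 3 \left(1 + 3^{2}\right)\right) = \left(1 - 4\right) \left(\left(- \frac{1}{4}\right) 3 \left(1 + 9\right)\right) = - 3 \left(\left(- \frac{1}{4}\right) 3 \cdot 10\right) = \left(-3\right) \left(- \frac{15}{2}\right) = \frac{45}{2}$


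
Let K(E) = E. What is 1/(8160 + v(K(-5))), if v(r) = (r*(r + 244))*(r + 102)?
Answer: -1/107755 ≈ -9.2803e-6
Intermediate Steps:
v(r) = r*(102 + r)*(244 + r) (v(r) = (r*(244 + r))*(102 + r) = r*(102 + r)*(244 + r))
1/(8160 + v(K(-5))) = 1/(8160 - 5*(24888 + (-5)**2 + 346*(-5))) = 1/(8160 - 5*(24888 + 25 - 1730)) = 1/(8160 - 5*23183) = 1/(8160 - 115915) = 1/(-107755) = -1/107755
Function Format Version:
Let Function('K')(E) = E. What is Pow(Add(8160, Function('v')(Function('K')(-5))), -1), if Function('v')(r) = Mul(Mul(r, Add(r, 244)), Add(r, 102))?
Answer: Rational(-1, 107755) ≈ -9.2803e-6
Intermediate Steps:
Function('v')(r) = Mul(r, Add(102, r), Add(244, r)) (Function('v')(r) = Mul(Mul(r, Add(244, r)), Add(102, r)) = Mul(r, Add(102, r), Add(244, r)))
Pow(Add(8160, Function('v')(Function('K')(-5))), -1) = Pow(Add(8160, Mul(-5, Add(24888, Pow(-5, 2), Mul(346, -5)))), -1) = Pow(Add(8160, Mul(-5, Add(24888, 25, -1730))), -1) = Pow(Add(8160, Mul(-5, 23183)), -1) = Pow(Add(8160, -115915), -1) = Pow(-107755, -1) = Rational(-1, 107755)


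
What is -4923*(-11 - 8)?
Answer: 93537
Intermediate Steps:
-4923*(-11 - 8) = -4923*(-19) = -1641*(-57) = 93537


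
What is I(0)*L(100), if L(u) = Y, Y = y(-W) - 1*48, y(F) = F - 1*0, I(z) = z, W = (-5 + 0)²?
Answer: 0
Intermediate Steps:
W = 25 (W = (-5)² = 25)
y(F) = F (y(F) = F + 0 = F)
Y = -73 (Y = -1*25 - 1*48 = -25 - 48 = -73)
L(u) = -73
I(0)*L(100) = 0*(-73) = 0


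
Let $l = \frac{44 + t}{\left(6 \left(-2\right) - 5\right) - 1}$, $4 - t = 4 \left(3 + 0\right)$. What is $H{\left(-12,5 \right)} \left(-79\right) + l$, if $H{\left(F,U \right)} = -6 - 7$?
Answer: $1025$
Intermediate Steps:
$t = -8$ ($t = 4 - 4 \left(3 + 0\right) = 4 - 4 \cdot 3 = 4 - 12 = -8$)
$H{\left(F,U \right)} = -13$ ($H{\left(F,U \right)} = -6 - 7 = -13$)
$l = -2$ ($l = \frac{44 - 8}{\left(6 \left(-2\right) - 5\right) - 1} = \frac{36}{\left(-12 - 5\right) - 1} = \frac{36}{-17 - 1} = \frac{36}{-18} = 36 \left(- \frac{1}{18}\right) = -2$)
$H{\left(-12,5 \right)} \left(-79\right) + l = \left(-13\right) \left(-79\right) - 2 = 1027 - 2 = 1025$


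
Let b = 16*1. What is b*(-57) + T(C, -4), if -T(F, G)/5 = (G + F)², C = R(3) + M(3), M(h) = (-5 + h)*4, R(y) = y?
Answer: -1317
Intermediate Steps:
M(h) = -20 + 4*h
C = -5 (C = 3 + (-20 + 4*3) = 3 + (-20 + 12) = 3 - 8 = -5)
T(F, G) = -5*(F + G)² (T(F, G) = -5*(G + F)² = -5*(F + G)²)
b = 16
b*(-57) + T(C, -4) = 16*(-57) - 5*(-5 - 4)² = -912 - 5*(-9)² = -912 - 5*81 = -912 - 405 = -1317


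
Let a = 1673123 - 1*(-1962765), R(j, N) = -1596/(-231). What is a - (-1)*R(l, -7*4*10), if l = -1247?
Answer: 39994844/11 ≈ 3.6359e+6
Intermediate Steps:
R(j, N) = 76/11 (R(j, N) = -1596*(-1/231) = 76/11)
a = 3635888 (a = 1673123 + 1962765 = 3635888)
a - (-1)*R(l, -7*4*10) = 3635888 - (-1)*76/11 = 3635888 - 1*(-76/11) = 3635888 + 76/11 = 39994844/11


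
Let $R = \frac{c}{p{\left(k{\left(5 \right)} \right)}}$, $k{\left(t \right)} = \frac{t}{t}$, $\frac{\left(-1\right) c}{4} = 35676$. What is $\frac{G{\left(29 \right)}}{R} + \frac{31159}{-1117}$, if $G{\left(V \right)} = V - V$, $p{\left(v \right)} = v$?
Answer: $- \frac{31159}{1117} \approx -27.895$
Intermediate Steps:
$c = -142704$ ($c = \left(-4\right) 35676 = -142704$)
$k{\left(t \right)} = 1$
$G{\left(V \right)} = 0$
$R = -142704$ ($R = - \frac{142704}{1} = \left(-142704\right) 1 = -142704$)
$\frac{G{\left(29 \right)}}{R} + \frac{31159}{-1117} = \frac{0}{-142704} + \frac{31159}{-1117} = 0 \left(- \frac{1}{142704}\right) + 31159 \left(- \frac{1}{1117}\right) = 0 - \frac{31159}{1117} = - \frac{31159}{1117}$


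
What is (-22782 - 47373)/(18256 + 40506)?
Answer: -70155/58762 ≈ -1.1939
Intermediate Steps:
(-22782 - 47373)/(18256 + 40506) = -70155/58762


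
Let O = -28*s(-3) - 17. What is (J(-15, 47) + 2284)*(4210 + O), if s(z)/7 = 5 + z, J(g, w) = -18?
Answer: 8613066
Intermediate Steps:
s(z) = 35 + 7*z (s(z) = 7*(5 + z) = 35 + 7*z)
O = -409 (O = -28*(35 + 7*(-3)) - 17 = -28*(35 - 21) - 17 = -28*14 - 17 = -392 - 17 = -409)
(J(-15, 47) + 2284)*(4210 + O) = (-18 + 2284)*(4210 - 409) = 2266*3801 = 8613066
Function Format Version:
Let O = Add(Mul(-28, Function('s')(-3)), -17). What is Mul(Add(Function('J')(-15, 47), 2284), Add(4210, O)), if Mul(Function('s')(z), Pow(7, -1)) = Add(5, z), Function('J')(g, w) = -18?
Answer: 8613066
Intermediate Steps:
Function('s')(z) = Add(35, Mul(7, z)) (Function('s')(z) = Mul(7, Add(5, z)) = Add(35, Mul(7, z)))
O = -409 (O = Add(Mul(-28, Add(35, Mul(7, -3))), -17) = Add(Mul(-28, Add(35, -21)), -17) = Add(Mul(-28, 14), -17) = Add(-392, -17) = -409)
Mul(Add(Function('J')(-15, 47), 2284), Add(4210, O)) = Mul(Add(-18, 2284), Add(4210, -409)) = Mul(2266, 3801) = 8613066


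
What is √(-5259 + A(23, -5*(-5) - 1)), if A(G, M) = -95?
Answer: I*√5354 ≈ 73.171*I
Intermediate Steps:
√(-5259 + A(23, -5*(-5) - 1)) = √(-5259 - 95) = √(-5354) = I*√5354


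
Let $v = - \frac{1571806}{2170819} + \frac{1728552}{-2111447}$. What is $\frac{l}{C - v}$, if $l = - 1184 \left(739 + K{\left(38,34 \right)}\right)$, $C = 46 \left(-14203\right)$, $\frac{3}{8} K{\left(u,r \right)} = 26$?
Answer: $\frac{1645043009241877700}{1122979839509528649} \approx 1.4649$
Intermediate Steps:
$K{\left(u,r \right)} = \frac{208}{3}$ ($K{\left(u,r \right)} = \frac{8}{3} \cdot 26 = \frac{208}{3}$)
$C = -653338$
$l = - \frac{2871200}{3}$ ($l = - 1184 \left(739 + \frac{208}{3}\right) = \left(-1184\right) \frac{2425}{3} = - \frac{2871200}{3} \approx -9.5707 \cdot 10^{5}$)
$v = - \frac{7071158587370}{4583569265093}$ ($v = \left(-1571806\right) \frac{1}{2170819} + 1728552 \left(- \frac{1}{2111447}\right) = - \frac{1571806}{2170819} - \frac{1728552}{2111447} = - \frac{7071158587370}{4583569265093} \approx -1.5427$)
$\frac{l}{C - v} = - \frac{2871200}{3 \left(-653338 - - \frac{7071158587370}{4583569265093}\right)} = - \frac{2871200}{3 \left(-653338 + \frac{7071158587370}{4583569265093}\right)} = - \frac{2871200}{3 \left(- \frac{2994612905358743064}{4583569265093}\right)} = \left(- \frac{2871200}{3}\right) \left(- \frac{4583569265093}{2994612905358743064}\right) = \frac{1645043009241877700}{1122979839509528649}$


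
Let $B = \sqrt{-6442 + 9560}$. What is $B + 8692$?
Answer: $8692 + \sqrt{3118} \approx 8747.8$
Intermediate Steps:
$B = \sqrt{3118} \approx 55.839$
$B + 8692 = \sqrt{3118} + 8692 = 8692 + \sqrt{3118}$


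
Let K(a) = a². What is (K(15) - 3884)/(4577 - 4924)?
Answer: 3659/347 ≈ 10.545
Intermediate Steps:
(K(15) - 3884)/(4577 - 4924) = (15² - 3884)/(4577 - 4924) = (225 - 3884)/(-347) = -3659*(-1/347) = 3659/347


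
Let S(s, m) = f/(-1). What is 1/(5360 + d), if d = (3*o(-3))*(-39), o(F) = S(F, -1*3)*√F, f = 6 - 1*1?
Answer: 1072/5951255 - 117*I*√3/5951255 ≈ 0.00018013 - 3.4052e-5*I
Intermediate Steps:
f = 5 (f = 6 - 1 = 5)
S(s, m) = -5 (S(s, m) = 5/(-1) = 5*(-1) = -5)
o(F) = -5*√F
d = 585*I*√3 (d = (3*(-5*I*√3))*(-39) = -15*I*√3*(-39) = 585*I*√3 ≈ 1013.3*I)
1/(5360 + d) = 1/(5360 + 585*I*√3)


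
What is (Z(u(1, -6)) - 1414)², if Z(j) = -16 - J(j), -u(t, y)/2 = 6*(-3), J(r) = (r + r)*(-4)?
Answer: 1304164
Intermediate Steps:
J(r) = -8*r (J(r) = (2*r)*(-4) = -8*r)
u(t, y) = 36 (u(t, y) = -12*(-3) = -2*(-18) = 36)
Z(j) = -16 + 8*j (Z(j) = -16 - (-8)*j = -16 + 8*j)
(Z(u(1, -6)) - 1414)² = ((-16 + 8*36) - 1414)² = ((-16 + 288) - 1414)² = (272 - 1414)² = (-1142)² = 1304164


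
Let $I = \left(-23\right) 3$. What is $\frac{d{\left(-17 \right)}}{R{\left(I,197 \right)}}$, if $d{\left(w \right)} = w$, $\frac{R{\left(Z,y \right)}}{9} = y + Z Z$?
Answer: $- \frac{17}{44622} \approx -0.00038098$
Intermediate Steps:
$I = -69$
$R{\left(Z,y \right)} = 9 y + 9 Z^{2}$ ($R{\left(Z,y \right)} = 9 \left(y + Z Z\right) = 9 \left(y + Z^{2}\right) = 9 y + 9 Z^{2}$)
$\frac{d{\left(-17 \right)}}{R{\left(I,197 \right)}} = - \frac{17}{9 \cdot 197 + 9 \left(-69\right)^{2}} = - \frac{17}{1773 + 9 \cdot 4761} = - \frac{17}{1773 + 42849} = - \frac{17}{44622}$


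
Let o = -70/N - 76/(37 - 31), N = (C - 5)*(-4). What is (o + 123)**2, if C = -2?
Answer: 418609/36 ≈ 11628.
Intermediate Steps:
N = 28 (N = (-2 - 5)*(-4) = -7*(-4) = 28)
o = -91/6 (o = -70/28 - 76/(37 - 31) = -70*1/28 - 76/6 = -5/2 - 76*1/6 = -5/2 - 38/3 = -91/6 ≈ -15.167)
(o + 123)**2 = (-91/6 + 123)**2 = (647/6)**2 = 418609/36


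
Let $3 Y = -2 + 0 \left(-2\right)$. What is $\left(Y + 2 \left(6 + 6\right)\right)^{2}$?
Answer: $\frac{4900}{9} \approx 544.44$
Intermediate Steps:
$Y = - \frac{2}{3}$ ($Y = \frac{-2 + 0 \left(-2\right)}{3} = \frac{-2 + 0}{3} = \frac{1}{3} \left(-2\right) = - \frac{2}{3} \approx -0.66667$)
$\left(Y + 2 \left(6 + 6\right)\right)^{2} = \left(- \frac{2}{3} + 2 \left(6 + 6\right)\right)^{2} = \left(- \frac{2}{3} + 2 \cdot 12\right)^{2} = \left(- \frac{2}{3} + 24\right)^{2} = \left(\frac{70}{3}\right)^{2} = \frac{4900}{9}$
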